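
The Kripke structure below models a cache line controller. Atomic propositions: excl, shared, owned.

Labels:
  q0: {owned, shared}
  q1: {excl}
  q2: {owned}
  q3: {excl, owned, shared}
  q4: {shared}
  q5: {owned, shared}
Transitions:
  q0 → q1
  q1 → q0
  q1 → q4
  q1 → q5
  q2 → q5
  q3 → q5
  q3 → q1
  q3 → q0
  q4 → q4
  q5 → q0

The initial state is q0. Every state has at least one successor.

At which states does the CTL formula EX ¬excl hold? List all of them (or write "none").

{q1, q2, q3, q4, q5}

States satisfying ¬excl: {q0, q2, q4, q5}.
States satisfying EX ¬excl: {q1, q2, q3, q4, q5}.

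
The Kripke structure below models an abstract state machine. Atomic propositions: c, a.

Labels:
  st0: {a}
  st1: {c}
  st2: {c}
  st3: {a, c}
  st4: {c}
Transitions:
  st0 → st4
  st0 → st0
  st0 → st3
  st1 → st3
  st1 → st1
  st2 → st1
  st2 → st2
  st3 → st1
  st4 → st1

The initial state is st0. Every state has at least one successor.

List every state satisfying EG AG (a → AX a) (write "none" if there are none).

States satisfying AG (a → AX a): ∅.
States satisfying EG AG (a → AX a): ∅.

none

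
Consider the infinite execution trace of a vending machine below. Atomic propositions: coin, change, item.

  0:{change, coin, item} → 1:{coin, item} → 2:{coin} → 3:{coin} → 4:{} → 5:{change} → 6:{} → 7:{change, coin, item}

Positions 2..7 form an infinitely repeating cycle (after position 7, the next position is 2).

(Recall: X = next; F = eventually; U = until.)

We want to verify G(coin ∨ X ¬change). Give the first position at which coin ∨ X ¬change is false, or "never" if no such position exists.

4

Check coin ∨ X ¬change at each position in order: 0 ✓, 1 ✓, 2 ✓, 3 ✓.
At position 4 the labels are {} and the next position 5 has {change}, so coin ∨ X ¬change is false there. This is the first violation.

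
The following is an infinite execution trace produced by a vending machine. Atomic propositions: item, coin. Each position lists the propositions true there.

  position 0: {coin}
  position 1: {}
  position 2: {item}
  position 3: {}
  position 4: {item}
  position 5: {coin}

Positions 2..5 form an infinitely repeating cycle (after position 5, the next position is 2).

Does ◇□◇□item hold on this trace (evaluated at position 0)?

No

□◇□item is false at every position 0..5, so it never becomes true and ◇□◇□item fails.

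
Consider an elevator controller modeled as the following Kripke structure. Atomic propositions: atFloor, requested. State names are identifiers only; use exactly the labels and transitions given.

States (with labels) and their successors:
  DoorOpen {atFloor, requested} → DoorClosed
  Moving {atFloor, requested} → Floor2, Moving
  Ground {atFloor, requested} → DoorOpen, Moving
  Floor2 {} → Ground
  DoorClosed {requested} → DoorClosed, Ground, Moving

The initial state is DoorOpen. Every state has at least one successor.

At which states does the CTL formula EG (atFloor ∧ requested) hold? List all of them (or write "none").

{Moving, Ground}

States satisfying atFloor ∧ requested: {DoorOpen, Moving, Ground}.
States satisfying EG (atFloor ∧ requested): {Moving, Ground}.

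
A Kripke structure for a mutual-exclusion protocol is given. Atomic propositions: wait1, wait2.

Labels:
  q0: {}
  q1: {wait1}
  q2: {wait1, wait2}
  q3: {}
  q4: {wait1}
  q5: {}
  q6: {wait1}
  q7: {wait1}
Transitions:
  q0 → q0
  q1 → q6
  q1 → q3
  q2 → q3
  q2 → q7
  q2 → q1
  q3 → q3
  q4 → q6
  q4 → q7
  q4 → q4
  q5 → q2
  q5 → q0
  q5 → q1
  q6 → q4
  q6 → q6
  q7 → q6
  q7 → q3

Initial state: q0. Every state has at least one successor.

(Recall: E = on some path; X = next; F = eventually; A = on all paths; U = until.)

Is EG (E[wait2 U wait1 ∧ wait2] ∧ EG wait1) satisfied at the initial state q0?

States satisfying E[wait2 U wait1 ∧ wait2] ∧ EG wait1: {q2}.
States satisfying EG (E[wait2 U wait1 ∧ wait2] ∧ EG wait1): ∅.
No suitable path/successor from q0 witnesses the formula.
q0 ∉ Sat(EG (E[wait2 U wait1 ∧ wait2] ∧ EG wait1)).

Violated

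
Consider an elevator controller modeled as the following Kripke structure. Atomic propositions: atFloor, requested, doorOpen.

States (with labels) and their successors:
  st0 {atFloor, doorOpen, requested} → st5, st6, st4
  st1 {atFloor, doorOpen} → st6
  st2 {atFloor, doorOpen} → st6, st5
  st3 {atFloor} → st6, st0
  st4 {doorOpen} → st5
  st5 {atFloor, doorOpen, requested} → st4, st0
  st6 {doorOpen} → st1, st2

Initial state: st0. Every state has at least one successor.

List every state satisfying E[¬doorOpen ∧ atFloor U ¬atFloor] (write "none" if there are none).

States satisfying ¬doorOpen ∧ atFloor: {st3}.
States satisfying ¬atFloor: {st4, st6}.
States satisfying E[¬doorOpen ∧ atFloor U ¬atFloor]: {st3, st4, st6}.

{st3, st4, st6}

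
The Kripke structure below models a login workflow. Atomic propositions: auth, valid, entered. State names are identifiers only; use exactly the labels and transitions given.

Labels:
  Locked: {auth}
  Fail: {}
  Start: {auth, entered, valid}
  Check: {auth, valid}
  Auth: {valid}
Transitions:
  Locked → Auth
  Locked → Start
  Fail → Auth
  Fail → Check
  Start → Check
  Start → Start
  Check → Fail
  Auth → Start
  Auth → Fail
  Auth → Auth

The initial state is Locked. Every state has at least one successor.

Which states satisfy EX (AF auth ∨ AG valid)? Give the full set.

States satisfying AF auth ∨ AG valid: {Locked, Start, Check}.
States satisfying EX (AF auth ∨ AG valid): {Locked, Fail, Start, Auth}.

{Locked, Fail, Start, Auth}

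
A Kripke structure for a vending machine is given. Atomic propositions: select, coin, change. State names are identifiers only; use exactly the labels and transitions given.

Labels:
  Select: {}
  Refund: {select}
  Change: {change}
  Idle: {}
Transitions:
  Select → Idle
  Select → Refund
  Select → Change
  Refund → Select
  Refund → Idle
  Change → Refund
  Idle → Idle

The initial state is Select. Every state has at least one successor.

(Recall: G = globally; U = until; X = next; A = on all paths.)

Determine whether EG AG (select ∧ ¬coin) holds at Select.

Violated

States satisfying AG (select ∧ ¬coin): ∅.
States satisfying EG AG (select ∧ ¬coin): ∅.
No suitable path/successor from Select witnesses the formula.
Select ∉ Sat(EG AG (select ∧ ¬coin)).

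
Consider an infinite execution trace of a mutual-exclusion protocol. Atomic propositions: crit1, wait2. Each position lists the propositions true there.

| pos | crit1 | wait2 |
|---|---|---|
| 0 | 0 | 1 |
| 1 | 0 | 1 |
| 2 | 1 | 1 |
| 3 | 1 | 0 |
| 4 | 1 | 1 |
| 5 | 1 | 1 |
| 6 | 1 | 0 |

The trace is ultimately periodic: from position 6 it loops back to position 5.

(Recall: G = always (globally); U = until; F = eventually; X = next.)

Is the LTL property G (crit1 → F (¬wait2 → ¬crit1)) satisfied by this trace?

Holds

crit1 → F (¬wait2 → ¬crit1) holds at every position 0..6, and those are all positions ever visited, so G (crit1 → F (¬wait2 → ¬crit1)) holds.
Positions where crit1 holds: 2, 3, 4, 5, 6.
Check F (¬wait2 → ¬crit1) at each: 2→ok, 3→ok, 4→ok, 5→ok, 6→ok.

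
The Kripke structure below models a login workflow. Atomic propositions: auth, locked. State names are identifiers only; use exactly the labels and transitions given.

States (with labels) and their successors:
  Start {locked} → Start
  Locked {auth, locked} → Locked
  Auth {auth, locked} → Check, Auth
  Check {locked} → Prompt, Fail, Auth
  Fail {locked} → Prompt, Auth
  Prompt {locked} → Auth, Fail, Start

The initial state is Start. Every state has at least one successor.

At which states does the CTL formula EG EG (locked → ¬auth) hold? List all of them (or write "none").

States satisfying EG (locked → ¬auth): {Start, Check, Fail, Prompt}.
States satisfying EG EG (locked → ¬auth): {Start, Check, Fail, Prompt}.

{Start, Check, Fail, Prompt}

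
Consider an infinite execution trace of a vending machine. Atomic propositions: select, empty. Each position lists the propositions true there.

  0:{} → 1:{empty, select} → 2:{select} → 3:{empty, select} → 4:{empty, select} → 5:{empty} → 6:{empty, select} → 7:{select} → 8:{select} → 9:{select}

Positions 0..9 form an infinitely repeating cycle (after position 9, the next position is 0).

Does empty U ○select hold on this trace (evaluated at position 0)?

Walking from position 0: ○select first holds at position 0, and empty holds at every earlier position along the way, so empty U ○select holds.

Satisfied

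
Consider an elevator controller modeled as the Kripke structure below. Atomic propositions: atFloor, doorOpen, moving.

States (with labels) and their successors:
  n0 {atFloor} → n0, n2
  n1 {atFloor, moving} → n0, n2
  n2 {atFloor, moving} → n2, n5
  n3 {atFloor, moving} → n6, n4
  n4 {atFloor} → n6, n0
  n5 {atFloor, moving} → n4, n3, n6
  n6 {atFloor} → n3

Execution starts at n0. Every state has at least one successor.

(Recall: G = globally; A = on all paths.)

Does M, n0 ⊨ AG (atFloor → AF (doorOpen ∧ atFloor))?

States satisfying atFloor → AF (doorOpen ∧ atFloor): ∅.
States satisfying AG (atFloor → AF (doorOpen ∧ atFloor)): ∅.
n0 is reachable from n0 and violates atFloor → AF (doorOpen ∧ atFloor), so AG fails at n0.
n0 ∉ Sat(AG (atFloor → AF (doorOpen ∧ atFloor))).

Does not hold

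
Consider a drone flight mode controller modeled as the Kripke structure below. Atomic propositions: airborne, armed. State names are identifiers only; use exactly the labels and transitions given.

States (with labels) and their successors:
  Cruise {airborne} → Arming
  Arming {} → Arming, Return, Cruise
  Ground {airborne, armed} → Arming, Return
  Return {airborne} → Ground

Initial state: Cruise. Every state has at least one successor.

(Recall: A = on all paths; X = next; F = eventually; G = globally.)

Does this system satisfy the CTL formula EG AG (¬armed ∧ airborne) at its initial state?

Does not hold

States satisfying AG (¬armed ∧ airborne): ∅.
States satisfying EG AG (¬armed ∧ airborne): ∅.
No suitable path/successor from Cruise witnesses the formula.
Cruise ∉ Sat(EG AG (¬armed ∧ airborne)).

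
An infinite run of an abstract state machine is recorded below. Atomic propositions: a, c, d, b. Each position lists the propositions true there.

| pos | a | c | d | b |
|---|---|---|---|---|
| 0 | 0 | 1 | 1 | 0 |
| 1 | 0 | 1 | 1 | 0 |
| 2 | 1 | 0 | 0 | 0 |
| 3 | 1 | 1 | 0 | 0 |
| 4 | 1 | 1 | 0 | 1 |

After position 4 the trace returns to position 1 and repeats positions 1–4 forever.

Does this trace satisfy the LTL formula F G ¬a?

Violated

G ¬a is false at every position 0..4, so it never becomes true and F G ¬a fails.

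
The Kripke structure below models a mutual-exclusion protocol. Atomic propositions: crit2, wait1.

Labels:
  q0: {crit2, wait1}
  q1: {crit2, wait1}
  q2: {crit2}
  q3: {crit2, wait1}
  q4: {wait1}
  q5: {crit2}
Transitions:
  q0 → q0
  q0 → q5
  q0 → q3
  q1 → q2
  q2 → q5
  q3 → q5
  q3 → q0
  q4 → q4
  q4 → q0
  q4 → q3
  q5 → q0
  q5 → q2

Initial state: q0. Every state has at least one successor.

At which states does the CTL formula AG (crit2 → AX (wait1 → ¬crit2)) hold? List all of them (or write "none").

none

States satisfying crit2 → AX (wait1 → ¬crit2): {q1, q2, q4}.
States satisfying AG (crit2 → AX (wait1 → ¬crit2)): ∅.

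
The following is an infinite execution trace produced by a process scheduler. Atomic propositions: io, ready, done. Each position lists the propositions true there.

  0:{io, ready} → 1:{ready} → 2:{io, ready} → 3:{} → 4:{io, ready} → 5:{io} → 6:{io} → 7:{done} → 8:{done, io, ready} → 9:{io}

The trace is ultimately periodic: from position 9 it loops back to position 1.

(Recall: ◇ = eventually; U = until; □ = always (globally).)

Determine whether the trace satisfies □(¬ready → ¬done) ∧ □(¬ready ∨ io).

No

¬ready → ¬done must hold at every position from 0 onward. It fails at position 7, so □(¬ready → ¬done) is false.
Positions where ¬ready holds: 3, 5, 6, 7, 9.
Check ¬done at each: 3→ok, 5→ok, 6→ok, 7→fails, 9→ok.
¬ready ∨ io must hold at every position from 0 onward. It fails at position 1, so □(¬ready ∨ io) is false.
At position 0: □(¬ready → ¬done) is false; □(¬ready ∨ io) is false; so □(¬ready → ¬done) ∧ □(¬ready ∨ io) is false.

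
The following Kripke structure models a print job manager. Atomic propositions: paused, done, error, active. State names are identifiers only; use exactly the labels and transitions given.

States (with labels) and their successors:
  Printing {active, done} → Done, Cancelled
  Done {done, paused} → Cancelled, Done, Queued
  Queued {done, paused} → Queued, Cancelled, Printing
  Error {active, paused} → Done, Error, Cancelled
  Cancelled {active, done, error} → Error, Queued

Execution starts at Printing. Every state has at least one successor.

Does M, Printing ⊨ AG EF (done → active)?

States satisfying EF (done → active): {Printing, Done, Queued, Error, Cancelled}.
States satisfying AG EF (done → active): {Printing, Done, Queued, Error, Cancelled}.
Every state reachable from Printing satisfies EF (done → active).
Printing ∈ Sat(AG EF (done → active)).

Satisfied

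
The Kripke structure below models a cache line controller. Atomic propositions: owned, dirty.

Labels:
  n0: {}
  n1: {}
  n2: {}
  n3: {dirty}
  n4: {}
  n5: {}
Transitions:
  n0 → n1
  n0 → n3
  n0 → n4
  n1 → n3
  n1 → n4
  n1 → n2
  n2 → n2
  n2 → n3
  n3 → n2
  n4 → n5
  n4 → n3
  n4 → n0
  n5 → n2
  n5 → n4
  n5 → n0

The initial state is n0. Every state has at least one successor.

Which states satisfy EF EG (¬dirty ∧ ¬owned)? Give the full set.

{n0, n1, n2, n3, n4, n5}

States satisfying EG (¬dirty ∧ ¬owned): {n0, n1, n2, n4, n5}.
States satisfying EF EG (¬dirty ∧ ¬owned): {n0, n1, n2, n3, n4, n5}.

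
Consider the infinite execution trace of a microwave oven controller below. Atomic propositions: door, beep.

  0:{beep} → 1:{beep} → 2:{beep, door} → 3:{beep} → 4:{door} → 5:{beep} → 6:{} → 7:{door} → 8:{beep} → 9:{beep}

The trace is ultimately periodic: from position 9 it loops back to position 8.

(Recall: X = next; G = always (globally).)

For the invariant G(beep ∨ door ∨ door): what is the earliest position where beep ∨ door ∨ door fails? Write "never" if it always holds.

6

Check beep ∨ door ∨ door at each position in order: 0 ✓, 1 ✓, 2 ✓, 3 ✓, 4 ✓, 5 ✓.
At position 6 the labels are {}, so beep ∨ door ∨ door is false there. This is the first violation.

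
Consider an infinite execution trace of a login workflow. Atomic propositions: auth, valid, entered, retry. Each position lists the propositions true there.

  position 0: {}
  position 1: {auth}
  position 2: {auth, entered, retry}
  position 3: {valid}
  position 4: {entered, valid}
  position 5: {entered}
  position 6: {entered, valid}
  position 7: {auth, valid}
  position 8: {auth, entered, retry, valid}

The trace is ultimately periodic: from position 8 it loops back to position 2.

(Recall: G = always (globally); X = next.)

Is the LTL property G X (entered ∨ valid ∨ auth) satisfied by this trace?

X (entered ∨ valid ∨ auth) holds at every position 0..8, and those are all positions ever visited, so G X (entered ∨ valid ∨ auth) holds.

Yes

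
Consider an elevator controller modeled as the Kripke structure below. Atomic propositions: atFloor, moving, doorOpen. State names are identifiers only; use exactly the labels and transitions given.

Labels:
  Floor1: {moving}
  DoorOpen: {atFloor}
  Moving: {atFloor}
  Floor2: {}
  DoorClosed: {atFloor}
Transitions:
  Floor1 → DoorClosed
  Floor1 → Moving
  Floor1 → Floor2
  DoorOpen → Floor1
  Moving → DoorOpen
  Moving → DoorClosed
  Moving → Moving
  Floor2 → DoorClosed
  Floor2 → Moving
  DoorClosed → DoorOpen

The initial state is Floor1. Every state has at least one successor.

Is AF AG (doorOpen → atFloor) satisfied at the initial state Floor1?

States satisfying AG (doorOpen → atFloor): {Floor1, DoorOpen, Moving, Floor2, DoorClosed}.
States satisfying AF AG (doorOpen → atFloor): {Floor1, DoorOpen, Moving, Floor2, DoorClosed}.
Floor1 ∈ Sat(AF AG (doorOpen → atFloor)).

Yes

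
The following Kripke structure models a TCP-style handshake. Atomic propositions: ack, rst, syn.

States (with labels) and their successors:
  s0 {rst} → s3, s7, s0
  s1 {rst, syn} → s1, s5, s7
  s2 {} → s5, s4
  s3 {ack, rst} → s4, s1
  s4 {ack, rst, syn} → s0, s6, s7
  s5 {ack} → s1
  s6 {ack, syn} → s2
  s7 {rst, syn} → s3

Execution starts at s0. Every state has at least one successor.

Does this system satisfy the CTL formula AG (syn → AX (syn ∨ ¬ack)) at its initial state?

Violated

States satisfying syn → AX (syn ∨ ¬ack): {s0, s2, s3, s4, s5, s6}.
States satisfying AG (syn → AX (syn ∨ ¬ack)): ∅.
s1 is reachable from s0 and violates syn → AX (syn ∨ ¬ack), so AG fails at s0.
s0 ∉ Sat(AG (syn → AX (syn ∨ ¬ack))).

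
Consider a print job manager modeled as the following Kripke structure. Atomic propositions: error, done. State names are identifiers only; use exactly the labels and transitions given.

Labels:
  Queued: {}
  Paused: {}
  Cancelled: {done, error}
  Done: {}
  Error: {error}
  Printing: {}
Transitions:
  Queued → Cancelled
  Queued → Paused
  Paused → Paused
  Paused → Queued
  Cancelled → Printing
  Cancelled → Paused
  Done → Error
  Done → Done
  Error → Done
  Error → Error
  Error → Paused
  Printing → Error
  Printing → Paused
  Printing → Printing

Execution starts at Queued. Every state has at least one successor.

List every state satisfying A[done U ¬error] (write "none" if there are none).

States satisfying done: {Cancelled}.
States satisfying ¬error: {Queued, Paused, Done, Printing}.
States satisfying A[done U ¬error]: {Queued, Paused, Cancelled, Done, Printing}.

{Queued, Paused, Cancelled, Done, Printing}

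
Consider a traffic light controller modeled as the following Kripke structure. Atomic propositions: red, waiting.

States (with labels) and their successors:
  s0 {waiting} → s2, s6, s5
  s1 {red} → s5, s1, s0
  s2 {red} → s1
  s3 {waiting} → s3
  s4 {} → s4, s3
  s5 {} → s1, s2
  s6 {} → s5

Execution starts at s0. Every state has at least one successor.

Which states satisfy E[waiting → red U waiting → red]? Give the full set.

States satisfying waiting → red: {s1, s2, s4, s5, s6}.
States satisfying E[waiting → red U waiting → red]: {s1, s2, s4, s5, s6}.

{s1, s2, s4, s5, s6}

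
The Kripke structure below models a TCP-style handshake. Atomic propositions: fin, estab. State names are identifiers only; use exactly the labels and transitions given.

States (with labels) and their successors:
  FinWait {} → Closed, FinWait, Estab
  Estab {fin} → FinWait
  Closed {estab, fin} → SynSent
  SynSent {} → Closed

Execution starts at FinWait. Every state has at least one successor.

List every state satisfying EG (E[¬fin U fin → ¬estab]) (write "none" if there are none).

States satisfying E[¬fin U fin → ¬estab]: {FinWait, Estab, SynSent}.
States satisfying EG (E[¬fin U fin → ¬estab]): {FinWait, Estab}.

{FinWait, Estab}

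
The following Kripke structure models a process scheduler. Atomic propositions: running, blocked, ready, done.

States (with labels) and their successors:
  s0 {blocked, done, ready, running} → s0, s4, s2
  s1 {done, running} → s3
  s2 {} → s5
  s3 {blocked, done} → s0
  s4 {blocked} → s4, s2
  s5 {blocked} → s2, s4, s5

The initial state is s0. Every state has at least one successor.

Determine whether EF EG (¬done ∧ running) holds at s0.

States satisfying EG (¬done ∧ running): ∅.
States satisfying EF EG (¬done ∧ running): ∅.
No suitable path/successor from s0 witnesses the formula.
s0 ∉ Sat(EF EG (¬done ∧ running)).

Violated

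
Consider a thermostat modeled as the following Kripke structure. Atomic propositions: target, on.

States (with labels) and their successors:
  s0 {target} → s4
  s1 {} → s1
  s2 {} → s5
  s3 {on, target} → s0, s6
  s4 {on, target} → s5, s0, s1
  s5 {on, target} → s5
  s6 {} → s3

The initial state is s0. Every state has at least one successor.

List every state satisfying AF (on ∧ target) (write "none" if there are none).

{s0, s2, s3, s4, s5, s6}

States satisfying on ∧ target: {s3, s4, s5}.
States satisfying AF (on ∧ target): {s0, s2, s3, s4, s5, s6}.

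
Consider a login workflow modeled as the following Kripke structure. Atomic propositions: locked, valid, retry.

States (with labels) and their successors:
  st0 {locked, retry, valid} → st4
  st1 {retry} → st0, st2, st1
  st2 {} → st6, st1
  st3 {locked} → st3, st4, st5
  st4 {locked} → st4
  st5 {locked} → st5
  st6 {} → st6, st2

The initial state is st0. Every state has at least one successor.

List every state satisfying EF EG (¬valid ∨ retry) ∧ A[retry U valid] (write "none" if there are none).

{st0}

States satisfying EG (¬valid ∨ retry): {st0, st1, st2, st3, st4, st5, st6}.
States satisfying EF EG (¬valid ∨ retry): {st0, st1, st2, st3, st4, st5, st6}.
States satisfying retry: {st0, st1}.
States satisfying valid: {st0}.
States satisfying A[retry U valid]: {st0}.
States satisfying EF EG (¬valid ∨ retry) ∧ A[retry U valid]: {st0}.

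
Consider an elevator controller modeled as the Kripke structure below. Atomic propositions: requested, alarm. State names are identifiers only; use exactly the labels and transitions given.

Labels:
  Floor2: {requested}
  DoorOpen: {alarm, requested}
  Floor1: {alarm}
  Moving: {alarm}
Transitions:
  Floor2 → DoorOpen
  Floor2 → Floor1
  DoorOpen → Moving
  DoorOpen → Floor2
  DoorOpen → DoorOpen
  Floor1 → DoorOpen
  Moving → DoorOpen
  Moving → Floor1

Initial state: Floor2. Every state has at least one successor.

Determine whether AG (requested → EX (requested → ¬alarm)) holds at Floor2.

Yes

States satisfying requested → EX (requested → ¬alarm): {Floor2, DoorOpen, Floor1, Moving}.
States satisfying AG (requested → EX (requested → ¬alarm)): {Floor2, DoorOpen, Floor1, Moving}.
Every state reachable from Floor2 satisfies requested → EX (requested → ¬alarm).
Floor2 ∈ Sat(AG (requested → EX (requested → ¬alarm))).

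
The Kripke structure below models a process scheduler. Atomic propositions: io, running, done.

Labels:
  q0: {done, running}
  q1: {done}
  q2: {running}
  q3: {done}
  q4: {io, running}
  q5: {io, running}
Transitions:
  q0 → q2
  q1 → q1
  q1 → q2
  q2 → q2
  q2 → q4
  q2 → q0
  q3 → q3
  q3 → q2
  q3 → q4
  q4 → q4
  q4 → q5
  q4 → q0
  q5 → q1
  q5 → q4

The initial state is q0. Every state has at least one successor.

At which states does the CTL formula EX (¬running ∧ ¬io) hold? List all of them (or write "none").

{q1, q3, q5}

States satisfying ¬running ∧ ¬io: {q1, q3}.
States satisfying EX (¬running ∧ ¬io): {q1, q3, q5}.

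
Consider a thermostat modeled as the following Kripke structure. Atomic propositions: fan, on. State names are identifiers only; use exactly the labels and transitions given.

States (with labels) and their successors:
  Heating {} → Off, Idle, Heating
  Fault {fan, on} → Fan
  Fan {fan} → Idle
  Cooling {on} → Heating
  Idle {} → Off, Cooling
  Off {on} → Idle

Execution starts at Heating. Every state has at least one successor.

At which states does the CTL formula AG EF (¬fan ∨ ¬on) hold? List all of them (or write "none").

{Heating, Fault, Fan, Cooling, Idle, Off}

States satisfying EF (¬fan ∨ ¬on): {Heating, Fault, Fan, Cooling, Idle, Off}.
States satisfying AG EF (¬fan ∨ ¬on): {Heating, Fault, Fan, Cooling, Idle, Off}.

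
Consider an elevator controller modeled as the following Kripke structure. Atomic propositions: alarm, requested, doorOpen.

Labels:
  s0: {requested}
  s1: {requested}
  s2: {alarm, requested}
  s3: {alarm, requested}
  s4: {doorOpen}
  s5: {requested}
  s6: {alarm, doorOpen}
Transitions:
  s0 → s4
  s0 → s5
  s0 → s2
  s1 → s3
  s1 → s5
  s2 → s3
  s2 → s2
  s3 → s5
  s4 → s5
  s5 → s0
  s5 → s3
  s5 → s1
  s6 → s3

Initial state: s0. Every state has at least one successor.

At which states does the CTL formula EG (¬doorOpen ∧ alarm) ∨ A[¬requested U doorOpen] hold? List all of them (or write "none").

States satisfying ¬doorOpen ∧ alarm: {s2, s3}.
States satisfying EG (¬doorOpen ∧ alarm): {s2}.
States satisfying ¬requested: {s4, s6}.
States satisfying doorOpen: {s4, s6}.
States satisfying A[¬requested U doorOpen]: {s4, s6}.
States satisfying EG (¬doorOpen ∧ alarm) ∨ A[¬requested U doorOpen]: {s2, s4, s6}.

{s2, s4, s6}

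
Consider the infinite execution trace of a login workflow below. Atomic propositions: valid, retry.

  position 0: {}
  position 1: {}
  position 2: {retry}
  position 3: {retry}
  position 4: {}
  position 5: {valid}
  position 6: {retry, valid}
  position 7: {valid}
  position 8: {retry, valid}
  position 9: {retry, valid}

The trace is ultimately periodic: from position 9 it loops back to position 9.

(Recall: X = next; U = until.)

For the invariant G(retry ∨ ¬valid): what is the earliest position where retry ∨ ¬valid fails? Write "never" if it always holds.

5

Check retry ∨ ¬valid at each position in order: 0 ✓, 1 ✓, 2 ✓, 3 ✓, 4 ✓.
At position 5 the labels are {valid}, so retry ∨ ¬valid is false there. This is the first violation.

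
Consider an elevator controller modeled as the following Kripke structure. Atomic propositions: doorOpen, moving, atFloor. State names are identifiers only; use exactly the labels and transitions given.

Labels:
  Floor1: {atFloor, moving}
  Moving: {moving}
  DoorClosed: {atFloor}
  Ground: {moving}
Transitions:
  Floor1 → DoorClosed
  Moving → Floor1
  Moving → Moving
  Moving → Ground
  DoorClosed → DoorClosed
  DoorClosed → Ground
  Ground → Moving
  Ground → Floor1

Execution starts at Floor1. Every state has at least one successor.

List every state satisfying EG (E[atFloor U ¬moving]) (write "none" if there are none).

States satisfying E[atFloor U ¬moving]: {Floor1, DoorClosed}.
States satisfying EG (E[atFloor U ¬moving]): {Floor1, DoorClosed}.

{Floor1, DoorClosed}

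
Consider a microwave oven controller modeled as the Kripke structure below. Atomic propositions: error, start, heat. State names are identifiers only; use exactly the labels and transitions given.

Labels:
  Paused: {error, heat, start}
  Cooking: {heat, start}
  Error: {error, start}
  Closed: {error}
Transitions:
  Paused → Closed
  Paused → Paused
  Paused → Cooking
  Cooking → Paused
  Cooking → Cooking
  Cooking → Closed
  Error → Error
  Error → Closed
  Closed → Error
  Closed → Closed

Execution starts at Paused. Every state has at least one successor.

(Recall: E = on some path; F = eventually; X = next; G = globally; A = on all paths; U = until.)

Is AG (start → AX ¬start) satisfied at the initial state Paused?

States satisfying start → AX ¬start: {Closed}.
States satisfying AG (start → AX ¬start): ∅.
Cooking is reachable from Paused and violates start → AX ¬start, so AG fails at Paused.
Paused ∉ Sat(AG (start → AX ¬start)).

Violated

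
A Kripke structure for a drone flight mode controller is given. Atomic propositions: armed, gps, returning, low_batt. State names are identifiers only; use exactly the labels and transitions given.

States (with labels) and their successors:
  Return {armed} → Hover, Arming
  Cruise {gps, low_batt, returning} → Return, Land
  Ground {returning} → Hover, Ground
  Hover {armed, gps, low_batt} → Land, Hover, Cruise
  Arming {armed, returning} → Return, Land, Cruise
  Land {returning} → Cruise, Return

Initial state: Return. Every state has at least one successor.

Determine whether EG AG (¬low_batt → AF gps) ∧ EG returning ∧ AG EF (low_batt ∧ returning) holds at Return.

States satisfying AG (¬low_batt → AF gps): ∅.
States satisfying EG AG (¬low_batt → AF gps): ∅.
States satisfying returning: {Cruise, Ground, Arming, Land}.
States satisfying EG returning: {Cruise, Ground, Arming, Land}.
States satisfying EF (low_batt ∧ returning): {Return, Cruise, Ground, Hover, Arming, Land}.
States satisfying AG EF (low_batt ∧ returning): {Return, Cruise, Ground, Hover, Arming, Land}.
States satisfying EG returning ∧ AG EF (low_batt ∧ returning): {Cruise, Ground, Arming, Land}.
States satisfying EG AG (¬low_batt → AF gps) ∧ EG returning ∧ AG EF (low_batt ∧ returning): ∅.
Return ∉ Sat(EG AG (¬low_batt → AF gps) ∧ EG returning ∧ AG EF (low_batt ∧ returning)).

Does not hold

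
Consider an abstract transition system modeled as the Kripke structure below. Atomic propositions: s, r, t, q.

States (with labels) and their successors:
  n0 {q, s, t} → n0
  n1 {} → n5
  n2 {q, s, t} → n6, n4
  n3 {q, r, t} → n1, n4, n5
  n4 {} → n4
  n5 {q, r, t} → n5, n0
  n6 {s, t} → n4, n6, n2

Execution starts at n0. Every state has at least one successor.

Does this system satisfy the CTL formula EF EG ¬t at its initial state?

No

States satisfying EG ¬t: {n4}.
States satisfying EF EG ¬t: {n2, n3, n4, n6}.
No suitable path/successor from n0 witnesses the formula.
n0 ∉ Sat(EF EG ¬t).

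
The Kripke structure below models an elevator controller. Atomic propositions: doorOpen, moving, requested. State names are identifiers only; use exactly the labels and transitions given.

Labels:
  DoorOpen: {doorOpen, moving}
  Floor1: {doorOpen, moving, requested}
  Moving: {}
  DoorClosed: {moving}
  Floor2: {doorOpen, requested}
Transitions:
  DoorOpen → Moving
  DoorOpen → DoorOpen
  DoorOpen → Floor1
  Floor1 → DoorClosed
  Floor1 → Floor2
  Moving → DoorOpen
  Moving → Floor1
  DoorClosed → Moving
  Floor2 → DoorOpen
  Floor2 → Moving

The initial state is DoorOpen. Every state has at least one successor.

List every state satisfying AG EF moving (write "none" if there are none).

States satisfying EF moving: {DoorOpen, Floor1, Moving, DoorClosed, Floor2}.
States satisfying AG EF moving: {DoorOpen, Floor1, Moving, DoorClosed, Floor2}.

{DoorOpen, Floor1, Moving, DoorClosed, Floor2}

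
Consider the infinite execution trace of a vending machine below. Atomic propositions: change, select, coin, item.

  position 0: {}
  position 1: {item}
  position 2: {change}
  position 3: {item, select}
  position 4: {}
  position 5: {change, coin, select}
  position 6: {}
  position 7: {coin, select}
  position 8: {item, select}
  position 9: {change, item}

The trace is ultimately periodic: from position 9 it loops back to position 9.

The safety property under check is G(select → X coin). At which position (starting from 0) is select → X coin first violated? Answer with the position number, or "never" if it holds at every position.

Check select → X coin at each position in order: 0 ✓, 1 ✓, 2 ✓.
At position 3 the labels are {item, select} and the next position 4 has {}, so select → X coin is false there. This is the first violation.

3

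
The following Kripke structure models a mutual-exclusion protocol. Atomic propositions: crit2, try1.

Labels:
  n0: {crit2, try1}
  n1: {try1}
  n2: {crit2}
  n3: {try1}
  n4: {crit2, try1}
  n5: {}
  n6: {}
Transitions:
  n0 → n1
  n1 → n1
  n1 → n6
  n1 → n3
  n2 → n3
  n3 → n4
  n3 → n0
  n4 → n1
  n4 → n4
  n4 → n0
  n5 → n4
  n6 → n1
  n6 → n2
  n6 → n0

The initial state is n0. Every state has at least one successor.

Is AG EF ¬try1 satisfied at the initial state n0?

Yes

States satisfying EF ¬try1: {n0, n1, n2, n3, n4, n5, n6}.
States satisfying AG EF ¬try1: {n0, n1, n2, n3, n4, n5, n6}.
Every state reachable from n0 satisfies EF ¬try1.
n0 ∈ Sat(AG EF ¬try1).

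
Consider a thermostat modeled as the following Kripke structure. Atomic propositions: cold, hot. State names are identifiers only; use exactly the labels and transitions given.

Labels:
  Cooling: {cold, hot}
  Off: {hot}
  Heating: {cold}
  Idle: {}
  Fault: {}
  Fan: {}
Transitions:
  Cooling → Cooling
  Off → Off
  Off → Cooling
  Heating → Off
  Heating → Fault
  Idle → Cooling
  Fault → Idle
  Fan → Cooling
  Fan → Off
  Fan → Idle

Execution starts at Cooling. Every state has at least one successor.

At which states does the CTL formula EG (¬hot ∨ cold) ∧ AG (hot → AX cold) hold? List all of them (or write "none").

{Cooling, Idle, Fault}

States satisfying ¬hot ∨ cold: {Cooling, Heating, Idle, Fault, Fan}.
States satisfying EG (¬hot ∨ cold): {Cooling, Heating, Idle, Fault, Fan}.
States satisfying hot → AX cold: {Cooling, Heating, Idle, Fault, Fan}.
States satisfying AG (hot → AX cold): {Cooling, Idle, Fault}.
States satisfying EG (¬hot ∨ cold) ∧ AG (hot → AX cold): {Cooling, Idle, Fault}.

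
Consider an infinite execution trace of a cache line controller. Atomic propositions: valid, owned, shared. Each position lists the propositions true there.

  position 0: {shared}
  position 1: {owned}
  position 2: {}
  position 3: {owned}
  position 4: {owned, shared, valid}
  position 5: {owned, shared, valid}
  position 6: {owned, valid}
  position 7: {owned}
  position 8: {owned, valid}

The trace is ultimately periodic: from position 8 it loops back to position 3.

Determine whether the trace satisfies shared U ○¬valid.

Walking from position 0: ○¬valid first holds at position 0, and shared holds at every earlier position along the way, so shared U ○¬valid holds.

Satisfied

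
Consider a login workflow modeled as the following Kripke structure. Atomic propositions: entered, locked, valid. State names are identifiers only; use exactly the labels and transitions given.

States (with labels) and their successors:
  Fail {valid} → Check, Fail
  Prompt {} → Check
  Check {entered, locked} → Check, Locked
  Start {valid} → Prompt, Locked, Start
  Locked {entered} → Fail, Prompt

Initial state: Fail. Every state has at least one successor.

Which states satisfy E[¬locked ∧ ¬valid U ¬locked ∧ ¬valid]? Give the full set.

States satisfying ¬locked ∧ ¬valid: {Prompt, Locked}.
States satisfying E[¬locked ∧ ¬valid U ¬locked ∧ ¬valid]: {Prompt, Locked}.

{Prompt, Locked}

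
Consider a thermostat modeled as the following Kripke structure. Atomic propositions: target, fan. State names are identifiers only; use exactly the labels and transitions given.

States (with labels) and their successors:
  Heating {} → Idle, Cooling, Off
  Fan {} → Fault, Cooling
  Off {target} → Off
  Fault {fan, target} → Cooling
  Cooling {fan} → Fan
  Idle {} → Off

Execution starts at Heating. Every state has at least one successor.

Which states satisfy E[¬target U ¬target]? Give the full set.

{Heating, Fan, Cooling, Idle}

States satisfying ¬target: {Heating, Fan, Cooling, Idle}.
States satisfying E[¬target U ¬target]: {Heating, Fan, Cooling, Idle}.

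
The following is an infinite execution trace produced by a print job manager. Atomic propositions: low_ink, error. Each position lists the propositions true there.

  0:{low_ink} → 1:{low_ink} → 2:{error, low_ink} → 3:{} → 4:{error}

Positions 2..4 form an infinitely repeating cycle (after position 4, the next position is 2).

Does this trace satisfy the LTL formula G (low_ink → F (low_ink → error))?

low_ink → F (low_ink → error) holds at every position 0..4, and those are all positions ever visited, so G (low_ink → F (low_ink → error)) holds.
Positions where low_ink holds: 0, 1, 2.
Check F (low_ink → error) at each: 0→ok, 1→ok, 2→ok.

Holds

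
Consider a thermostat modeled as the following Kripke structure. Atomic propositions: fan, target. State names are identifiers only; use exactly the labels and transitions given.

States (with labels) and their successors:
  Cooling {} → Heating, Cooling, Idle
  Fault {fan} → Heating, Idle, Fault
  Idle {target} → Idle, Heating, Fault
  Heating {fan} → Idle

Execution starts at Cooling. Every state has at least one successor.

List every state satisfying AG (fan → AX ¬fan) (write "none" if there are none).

none

States satisfying fan → AX ¬fan: {Cooling, Idle, Heating}.
States satisfying AG (fan → AX ¬fan): ∅.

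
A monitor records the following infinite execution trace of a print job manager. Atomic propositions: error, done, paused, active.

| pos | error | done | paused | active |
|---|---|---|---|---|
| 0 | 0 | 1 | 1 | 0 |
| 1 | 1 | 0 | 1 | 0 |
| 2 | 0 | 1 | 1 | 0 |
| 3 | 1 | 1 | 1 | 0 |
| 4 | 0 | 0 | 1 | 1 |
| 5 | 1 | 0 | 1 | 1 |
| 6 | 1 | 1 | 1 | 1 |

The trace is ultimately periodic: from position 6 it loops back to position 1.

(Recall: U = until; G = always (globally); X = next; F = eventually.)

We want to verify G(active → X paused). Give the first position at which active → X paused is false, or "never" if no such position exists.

active → X paused holds at every position 0..6, and those are all the positions the trace ever visits, so the invariant G(active → X paused) is never violated.

never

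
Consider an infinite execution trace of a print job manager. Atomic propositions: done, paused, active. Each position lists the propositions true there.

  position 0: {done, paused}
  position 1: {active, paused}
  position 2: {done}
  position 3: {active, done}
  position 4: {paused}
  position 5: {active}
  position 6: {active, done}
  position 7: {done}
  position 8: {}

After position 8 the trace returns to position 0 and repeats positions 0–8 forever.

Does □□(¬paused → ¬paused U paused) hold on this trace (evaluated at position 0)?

□(¬paused → ¬paused U paused) holds at every position 0..8, and those are all positions ever visited, so □□(¬paused → ¬paused U paused) holds.

Holds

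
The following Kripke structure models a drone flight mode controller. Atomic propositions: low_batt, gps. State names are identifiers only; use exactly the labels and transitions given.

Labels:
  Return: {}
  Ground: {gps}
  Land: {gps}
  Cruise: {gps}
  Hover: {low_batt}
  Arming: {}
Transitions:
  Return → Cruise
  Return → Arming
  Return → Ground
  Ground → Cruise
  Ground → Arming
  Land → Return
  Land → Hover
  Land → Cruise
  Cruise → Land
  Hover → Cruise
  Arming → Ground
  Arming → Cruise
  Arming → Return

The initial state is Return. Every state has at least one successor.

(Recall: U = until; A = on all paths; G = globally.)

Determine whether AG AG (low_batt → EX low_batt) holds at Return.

States satisfying AG (low_batt → EX low_batt): ∅.
States satisfying AG AG (low_batt → EX low_batt): ∅.
Arming is reachable from Return and violates AG (low_batt → EX low_batt), so AG fails at Return.
Return ∉ Sat(AG AG (low_batt → EX low_batt)).

Violated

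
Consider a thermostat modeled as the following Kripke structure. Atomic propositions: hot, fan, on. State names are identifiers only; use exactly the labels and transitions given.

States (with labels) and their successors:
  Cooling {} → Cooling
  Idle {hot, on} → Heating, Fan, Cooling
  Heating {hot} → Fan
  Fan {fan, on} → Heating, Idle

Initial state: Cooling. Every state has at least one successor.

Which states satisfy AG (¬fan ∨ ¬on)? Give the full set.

{Cooling}

States satisfying ¬fan ∨ ¬on: {Cooling, Idle, Heating}.
States satisfying AG (¬fan ∨ ¬on): {Cooling}.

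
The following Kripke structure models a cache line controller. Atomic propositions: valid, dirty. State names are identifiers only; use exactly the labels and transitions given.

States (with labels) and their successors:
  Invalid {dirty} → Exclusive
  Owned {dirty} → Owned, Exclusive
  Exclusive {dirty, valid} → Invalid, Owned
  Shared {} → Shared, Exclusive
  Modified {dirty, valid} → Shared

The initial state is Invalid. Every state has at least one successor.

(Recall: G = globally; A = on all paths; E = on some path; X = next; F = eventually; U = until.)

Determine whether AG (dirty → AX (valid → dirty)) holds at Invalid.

Satisfied

States satisfying dirty → AX (valid → dirty): {Invalid, Owned, Exclusive, Shared, Modified}.
States satisfying AG (dirty → AX (valid → dirty)): {Invalid, Owned, Exclusive, Shared, Modified}.
Every state reachable from Invalid satisfies dirty → AX (valid → dirty).
Invalid ∈ Sat(AG (dirty → AX (valid → dirty))).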